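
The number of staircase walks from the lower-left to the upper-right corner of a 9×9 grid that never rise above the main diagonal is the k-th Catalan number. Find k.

9

Sub-diagonal monotone paths from (0,0) to (9,9) biject with Dyck paths of semilength 9, giving C_9.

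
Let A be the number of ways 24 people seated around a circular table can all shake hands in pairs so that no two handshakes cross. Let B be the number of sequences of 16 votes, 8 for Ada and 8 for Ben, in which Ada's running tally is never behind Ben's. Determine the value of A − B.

Non-crossing handshake pairings of 2n people are counted by C_n; 24 people gives n = 12. So A = C_12 = 208012.
Reading a vote for the leader as '(' and for the other as ')' turns such a sequence into a balanced string of 8 pairs, so the count is C_8. So B = C_8 = 1430.
A − B = 208012 − 1430 = 206582.

206582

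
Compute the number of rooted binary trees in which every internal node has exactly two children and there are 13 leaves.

208012

Full binary trees with 13 leaves have 13−1 = 12 internal nodes, so there are C_12 of them.
C_12 = 208012.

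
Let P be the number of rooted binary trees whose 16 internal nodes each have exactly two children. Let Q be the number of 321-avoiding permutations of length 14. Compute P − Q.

The number of full binary trees on 16 internal nodes is the Catalan number C_16. So P = C_16 = 35357670.
Permutations of [n] avoiding any single length-3 pattern are counted by C_n; here n = 14. So Q = C_14 = 2674440.
P − Q = 35357670 − 2674440 = 32683230.

32683230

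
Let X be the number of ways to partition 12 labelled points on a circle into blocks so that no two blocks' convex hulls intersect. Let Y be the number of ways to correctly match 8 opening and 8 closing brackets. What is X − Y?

Non-crossing partitions of an n-element set are counted by C_n; here n = 12. So X = C_12 = 208012.
A balanced arrangement of 8 bracket pairs is a Dyck word of semilength 8, so the count is C_8. So Y = C_8 = 1430.
X − Y = 208012 − 1430 = 206582.

206582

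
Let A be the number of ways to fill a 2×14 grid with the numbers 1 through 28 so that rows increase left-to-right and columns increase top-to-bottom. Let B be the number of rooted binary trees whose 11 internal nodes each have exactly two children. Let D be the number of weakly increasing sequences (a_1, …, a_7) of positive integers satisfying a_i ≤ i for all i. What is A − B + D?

By the hook-length formula (or a Dyck-path bijection), SYT of shape 2×14 number C_14. So A = C_14 = 2674440.
Full binary trees with n internal nodes are counted by C_n; here n = 11. So B = C_11 = 58786.
Such sub-staircase sequences of length n are counted by C_n; here n = 7. So D = C_7 = 429.
A − B + D = 2674440 − 58786 + 429 = 2616083.

2616083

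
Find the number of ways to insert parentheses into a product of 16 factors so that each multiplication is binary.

9694845

Ways to associate a product of 16 factors correspond to binary trees on 16 leaves, so the count is C_15.
C_15 = 9694845.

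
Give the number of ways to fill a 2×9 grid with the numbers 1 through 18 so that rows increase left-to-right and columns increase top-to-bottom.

By the hook-length formula (or a Dyck-path bijection), SYT of shape 2×9 number C_9.
C_9 = C(18,9)/10 = 48620/10 = 4862.

4862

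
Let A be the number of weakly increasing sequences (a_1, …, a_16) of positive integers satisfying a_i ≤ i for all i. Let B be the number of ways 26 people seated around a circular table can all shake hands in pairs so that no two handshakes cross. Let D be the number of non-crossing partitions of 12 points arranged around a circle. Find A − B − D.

34406758

Such sub-staircase sequences of length n are counted by C_n; here n = 16. So A = C_16 = 35357670.
With 26 = 2·13 people, non-crossing handshake pairings are non-crossing perfect matchings on a circle, counted by C_13. So B = C_13 = 742900.
The non-crossing partitions of [12] form a lattice of size C_12. So D = C_12 = 208012.
A − B − D = 35357670 − 742900 − 208012 = 34406758.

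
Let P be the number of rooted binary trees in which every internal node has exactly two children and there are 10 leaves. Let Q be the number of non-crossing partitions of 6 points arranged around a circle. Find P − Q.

4730

A full binary tree with L leaves has L−1 internal nodes and is counted by C_{L−1}; L = 10 gives C_9. So P = C_9 = 4862.
The non-crossing partitions of [6] form a lattice of size C_6. So Q = C_6 = 132.
P − Q = 4862 − 132 = 4730.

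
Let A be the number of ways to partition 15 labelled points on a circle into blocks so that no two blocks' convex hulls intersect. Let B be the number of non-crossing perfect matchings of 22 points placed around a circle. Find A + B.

9753631

The non-crossing partitions of [15] form a lattice of size C_15. So A = C_15 = 9694845.
Non-crossing perfect matchings of 2n points on a circle are counted by C_n; with 22 points, n = 11. So B = C_11 = 58786.
A + B = 9694845 + 58786 = 9753631.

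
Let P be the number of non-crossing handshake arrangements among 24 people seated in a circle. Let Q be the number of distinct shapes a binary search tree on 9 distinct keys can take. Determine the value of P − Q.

203150

With 24 = 2·12 people, non-crossing handshake pairings are non-crossing perfect matchings on a circle, counted by C_12. So P = C_12 = 208012.
Binary trees (left/right distinguished) on n nodes are counted by C_n; here n = 9. So Q = C_9 = 4862.
P − Q = 208012 − 4862 = 203150.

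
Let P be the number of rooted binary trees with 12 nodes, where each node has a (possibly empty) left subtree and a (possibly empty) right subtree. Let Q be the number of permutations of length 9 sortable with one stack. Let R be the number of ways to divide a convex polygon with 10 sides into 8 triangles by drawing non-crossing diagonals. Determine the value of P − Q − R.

201720

Binary trees (left/right distinguished) on n nodes are counted by C_n; here n = 12. So P = C_12 = 208012.
By Knuth's characterisation, the stack-sortable permutations of length 9 are the 231-avoiders, numbering C_9. So Q = C_9 = 4862.
The number of triangulations of a 10-gon is the Catalan number C_8 (index = sides − 2). So R = C_8 = 1430.
P − Q − R = 208012 − 4862 − 1430 = 201720.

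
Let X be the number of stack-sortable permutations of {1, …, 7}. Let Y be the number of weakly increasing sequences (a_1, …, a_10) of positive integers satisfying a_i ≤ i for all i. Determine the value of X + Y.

Stack-sortable permutations are exactly the 231-avoiding ones, counted by C_n; here n = 7. So X = C_7 = 429.
Such sub-staircase sequences of length n are counted by C_n; here n = 10. So Y = C_10 = 16796.
X + Y = 429 + 16796 = 17225.

17225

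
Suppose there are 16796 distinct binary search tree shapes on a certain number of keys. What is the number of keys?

10

Binary search tree shapes on n keys are counted by C_n. The Catalan number equal to 16796 is C_10.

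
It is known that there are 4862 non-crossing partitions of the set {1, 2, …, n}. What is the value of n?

9

Non-crossing partitions of [n] are counted by C_n. The Catalan number equal to 4862 is C_9.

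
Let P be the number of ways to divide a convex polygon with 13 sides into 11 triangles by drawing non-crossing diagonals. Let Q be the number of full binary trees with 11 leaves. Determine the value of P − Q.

41990

The number of triangulations of a 13-gon is the Catalan number C_11 (index = sides − 2). So P = C_11 = 58786.
A full binary tree with L leaves has L−1 internal nodes and is counted by C_{L−1}; L = 11 gives C_10. So Q = C_10 = 16796.
P − Q = 58786 − 16796 = 41990.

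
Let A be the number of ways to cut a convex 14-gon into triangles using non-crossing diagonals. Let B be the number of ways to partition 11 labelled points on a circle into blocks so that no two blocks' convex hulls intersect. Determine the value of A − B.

149226

The number of triangulations of a 14-gon is the Catalan number C_12 (index = sides − 2). So A = C_12 = 208012.
Non-crossing partitions of an n-element set are counted by C_n; here n = 11. So B = C_11 = 58786.
A − B = 208012 − 58786 = 149226.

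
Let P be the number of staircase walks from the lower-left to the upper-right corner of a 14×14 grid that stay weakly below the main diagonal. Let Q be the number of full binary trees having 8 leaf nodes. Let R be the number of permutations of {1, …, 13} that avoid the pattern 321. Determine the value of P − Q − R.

1931111

Sub-diagonal monotone paths from (0,0) to (14,14) biject with Dyck paths of semilength 14, giving C_14. So P = C_14 = 2674440.
A full binary tree with L leaves has L−1 internal nodes and is counted by C_{L−1}; L = 8 gives C_7. So Q = C_7 = 429.
For any fixed pattern of length 3, the pattern-avoiding permutations of [13] number C_13. So R = C_13 = 742900.
P − Q − R = 2674440 − 429 − 742900 = 1931111.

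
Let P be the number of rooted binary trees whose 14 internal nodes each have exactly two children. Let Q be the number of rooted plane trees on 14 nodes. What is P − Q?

1931540

The number of full binary trees on 14 internal nodes is the Catalan number C_14. So P = C_14 = 2674440.
Rooted ordered (plane) trees on m nodes have m−1 edges and are counted by C_{m−1}; m = 14 gives C_13. So Q = C_13 = 742900.
P − Q = 2674440 − 742900 = 1931540.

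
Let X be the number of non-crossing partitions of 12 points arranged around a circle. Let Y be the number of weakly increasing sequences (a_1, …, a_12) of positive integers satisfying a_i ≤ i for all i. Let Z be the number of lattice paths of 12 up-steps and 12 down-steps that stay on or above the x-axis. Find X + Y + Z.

624036

The non-crossing partitions of [12] form a lattice of size C_12. So X = C_12 = 208012.
Weakly increasing sequences with a_i ≤ i biject with Dyck paths of semilength 12, so there are C_12. So Y = C_12 = 208012.
A Dyck path with 12 up-steps and 12 down-steps has semilength 12, so there are C_12 of them. So Z = C_12 = 208012.
X + Y + Z = 208012 + 208012 + 208012 = 624036.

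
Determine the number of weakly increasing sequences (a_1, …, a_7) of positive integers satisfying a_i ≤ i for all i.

Such sub-staircase sequences of length n are counted by C_n; here n = 7.
C_7 = 429.

429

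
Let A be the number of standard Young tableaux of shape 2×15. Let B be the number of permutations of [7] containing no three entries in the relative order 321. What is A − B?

By the hook-length formula (or a Dyck-path bijection), SYT of shape 2×15 number C_15. So A = C_15 = 9694845.
Permutations of [n] avoiding any single length-3 pattern are counted by C_n; here n = 7. So B = C_7 = 429.
A − B = 9694845 − 429 = 9694416.

9694416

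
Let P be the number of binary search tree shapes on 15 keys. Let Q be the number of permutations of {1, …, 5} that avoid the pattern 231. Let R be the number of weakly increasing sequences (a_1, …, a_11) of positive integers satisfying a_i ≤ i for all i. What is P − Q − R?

Binary trees (left/right distinguished) on n nodes are counted by C_n; here n = 15. So P = C_15 = 9694845.
Permutations of [n] avoiding any single length-3 pattern are counted by C_n; here n = 5. So Q = C_5 = 42.
Weakly increasing sequences with a_i ≤ i biject with Dyck paths of semilength 11, so there are C_11. So R = C_11 = 58786.
P − Q − R = 9694845 − 42 − 58786 = 9636017.

9636017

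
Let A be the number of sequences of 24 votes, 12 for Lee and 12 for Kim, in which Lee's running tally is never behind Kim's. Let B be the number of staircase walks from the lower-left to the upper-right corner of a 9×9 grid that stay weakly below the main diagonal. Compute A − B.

203150

Reading a vote for the leader as '(' and for the other as ')' turns such a sequence into a balanced string of 12 pairs, so the count is C_12. So A = C_12 = 208012.
Monotone paths in an n×n grid that stay weakly below the diagonal are counted by C_n; here n = 9. So B = C_9 = 4862.
A − B = 208012 − 4862 = 203150.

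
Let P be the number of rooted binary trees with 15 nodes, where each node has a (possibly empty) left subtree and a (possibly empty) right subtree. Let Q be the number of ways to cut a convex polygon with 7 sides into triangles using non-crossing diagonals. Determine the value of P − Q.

There are C_n binary search tree shapes on n keys; with n = 15 that is C_15. So P = C_15 = 9694845.
The number of triangulations of a 7-gon is the Catalan number C_5 (index = sides − 2). So Q = C_5 = 42.
P − Q = 9694845 − 42 = 9694803.

9694803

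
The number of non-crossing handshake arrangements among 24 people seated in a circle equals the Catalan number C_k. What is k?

12

With 24 = 2·12 people, non-crossing handshake pairings are non-crossing perfect matchings on a circle, counted by C_12.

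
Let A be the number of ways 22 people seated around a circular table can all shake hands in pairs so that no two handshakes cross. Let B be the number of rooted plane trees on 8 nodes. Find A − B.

58357

Non-crossing handshake pairings of 2n people are counted by C_n; 22 people gives n = 11. So A = C_11 = 58786.
A rooted plane tree on 8 nodes has 7 edges, and such trees are counted by C_7. So B = C_7 = 429.
A − B = 58786 − 429 = 58357.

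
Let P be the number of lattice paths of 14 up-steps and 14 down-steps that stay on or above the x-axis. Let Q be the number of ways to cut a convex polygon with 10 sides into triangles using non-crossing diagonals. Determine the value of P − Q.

A Dyck path with 14 up-steps and 14 down-steps has semilength 14, so there are C_14 of them. So P = C_14 = 2674440.
Triangulations of a convex m-gon are counted by C_{m−2}; with m = 10 this is C_8. So Q = C_8 = 1430.
P − Q = 2674440 − 1430 = 2673010.

2673010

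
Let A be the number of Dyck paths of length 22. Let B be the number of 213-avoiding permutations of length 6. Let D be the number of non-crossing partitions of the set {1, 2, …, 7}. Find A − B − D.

58225

Paths of 11 up- and 11 down-steps that never dip below the axis are Dyck paths; their count is C_11. So A = C_11 = 58786.
Permutations of [n] avoiding any single length-3 pattern are counted by C_n; here n = 6. So B = C_6 = 132.
Non-crossing partitions of an n-element set are counted by C_n; here n = 7. So D = C_7 = 429.
A − B − D = 58786 − 132 − 429 = 58225.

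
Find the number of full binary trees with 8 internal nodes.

1430

The number of full binary trees on 8 internal nodes is the Catalan number C_8.
C_8 = 1430.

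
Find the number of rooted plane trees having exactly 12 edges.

A rooted plane tree with 12 edges has 13 nodes, and the count is C_12.
C_12 = 208012.

208012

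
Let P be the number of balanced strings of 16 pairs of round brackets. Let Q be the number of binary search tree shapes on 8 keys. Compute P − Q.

35356240

A balanced arrangement of 16 bracket pairs is a Dyck word of semilength 16, so the count is C_16. So P = C_16 = 35357670.
There are C_n binary search tree shapes on n keys; with n = 8 that is C_8. So Q = C_8 = 1430.
P − Q = 35357670 − 1430 = 35356240.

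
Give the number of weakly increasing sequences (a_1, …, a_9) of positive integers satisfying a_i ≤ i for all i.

4862

Weakly increasing sequences with a_i ≤ i biject with Dyck paths of semilength 9, so there are C_9.
C_9 = C(18,9)/10 = 48620/10 = 4862.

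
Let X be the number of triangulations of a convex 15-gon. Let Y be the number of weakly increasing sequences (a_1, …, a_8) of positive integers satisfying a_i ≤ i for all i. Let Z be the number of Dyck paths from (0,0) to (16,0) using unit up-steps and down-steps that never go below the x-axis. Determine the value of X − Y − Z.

740040

A convex 15-gon is triangulated into 13 triangles, and the number of such triangulations is the Catalan number C_{15−2} = C_13. So X = C_13 = 742900.
Such sub-staircase sequences of length n are counted by C_n; here n = 8. So Y = C_8 = 1430.
Dyck paths of semilength n (length 2n) are counted by C_n; here n = 8. So Z = C_8 = 1430.
X − Y − Z = 742900 − 1430 − 1430 = 740040.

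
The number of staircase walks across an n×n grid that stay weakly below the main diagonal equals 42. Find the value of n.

5

Such diagonal-avoiding paths in an n×n grid are counted by C_n, and C_5 = 42.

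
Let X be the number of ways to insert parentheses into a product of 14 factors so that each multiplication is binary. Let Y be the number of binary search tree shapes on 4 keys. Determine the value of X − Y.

Ways to associate a product of 14 factors correspond to binary trees on 14 leaves, so the count is C_13. So X = C_13 = 742900.
There are C_n binary search tree shapes on n keys; with n = 4 that is C_4. So Y = C_4 = 14.
X − Y = 742900 − 14 = 742886.

742886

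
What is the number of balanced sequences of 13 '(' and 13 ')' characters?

742900

With 13 pairs the number of balanced bracket strings is the Catalan number C_13.
C_13 = C(26,13)/14 = 10400600/14 = 742900.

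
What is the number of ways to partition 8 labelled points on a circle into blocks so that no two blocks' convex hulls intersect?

Non-crossing partitions of an n-element set are counted by C_n; here n = 8.
C_8 = C(16,8)/9 = 12870/9 = 1430.

1430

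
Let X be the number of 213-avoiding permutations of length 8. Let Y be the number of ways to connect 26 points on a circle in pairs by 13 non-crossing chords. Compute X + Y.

For any fixed pattern of length 3, the pattern-avoiding permutations of [8] number C_8. So X = C_8 = 1430.
Pairing 26 circle points by 13 non-crossing chords gives C_13 matchings. So Y = C_13 = 742900.
X + Y = 1430 + 742900 = 744330.

744330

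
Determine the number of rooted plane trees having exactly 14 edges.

A rooted plane tree with 14 edges has 15 nodes, and the count is C_14.
C_14 = C_13 · 2(2·13+1)/(13+2) = 742900 · 54/15 = 2674440.

2674440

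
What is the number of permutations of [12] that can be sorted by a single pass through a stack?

208012

Stack-sortable permutations are exactly the 231-avoiding ones, counted by C_n; here n = 12.
C_12 = 208012.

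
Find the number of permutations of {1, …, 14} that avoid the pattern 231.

For any fixed pattern of length 3, the pattern-avoiding permutations of [14] number C_14.
C_14 = C_13 · 2(2·13+1)/(13+2) = 742900 · 54/15 = 2674440.

2674440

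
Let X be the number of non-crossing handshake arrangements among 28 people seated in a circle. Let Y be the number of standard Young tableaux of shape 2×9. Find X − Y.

Non-crossing handshake pairings of 2n people are counted by C_n; 28 people gives n = 14. So X = C_14 = 2674440.
Standard Young tableaux of shape 2×n are counted by C_n; here n = 9. So Y = C_9 = 4862.
X − Y = 2674440 − 4862 = 2669578.

2669578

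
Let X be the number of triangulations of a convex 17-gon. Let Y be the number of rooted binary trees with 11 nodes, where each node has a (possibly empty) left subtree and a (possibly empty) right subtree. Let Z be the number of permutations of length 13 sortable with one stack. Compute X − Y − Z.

The number of triangulations of a 17-gon is the Catalan number C_15 (index = sides − 2). So X = C_15 = 9694845.
Rooted binary trees with 11 nodes (each child slot possibly empty) number C_11. So Y = C_11 = 58786.
Stack-sortable permutations are exactly the 231-avoiding ones, counted by C_n; here n = 13. So Z = C_13 = 742900.
X − Y − Z = 9694845 − 58786 − 742900 = 8893159.

8893159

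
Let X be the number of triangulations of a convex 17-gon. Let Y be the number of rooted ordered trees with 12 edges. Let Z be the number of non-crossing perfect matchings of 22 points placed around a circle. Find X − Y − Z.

A convex 17-gon is triangulated into 15 triangles, and the number of such triangulations is the Catalan number C_{17−2} = C_15. So X = C_15 = 9694845.
Rooted ordered trees with n edges are counted by C_n; here n = 12. So Y = C_12 = 208012.
Non-crossing perfect matchings of 2n points on a circle are counted by C_n; with 22 points, n = 11. So Z = C_11 = 58786.
X − Y − Z = 9694845 − 208012 − 58786 = 9428047.

9428047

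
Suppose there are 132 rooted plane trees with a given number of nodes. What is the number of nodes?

Rooted ordered trees on m nodes are counted by C_{m−1}; 132 = C_6.
So the index is 6, and the number of nodes is 6 + 1 = 7.

7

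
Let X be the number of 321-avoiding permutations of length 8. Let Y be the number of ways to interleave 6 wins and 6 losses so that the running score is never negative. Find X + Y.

1562

Permutations of [n] avoiding any single length-3 pattern are counted by C_n; here n = 8. So X = C_8 = 1430.
Ballot sequences with n votes each where one side never trails are Dyck words, counted by C_n; here n = 6. So Y = C_6 = 132.
X + Y = 1430 + 132 = 1562.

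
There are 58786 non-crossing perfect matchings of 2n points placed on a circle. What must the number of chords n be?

Non-crossing pairings of 2n points on a circle are counted by C_n. Since C_11 = 58786, the index is 11.

11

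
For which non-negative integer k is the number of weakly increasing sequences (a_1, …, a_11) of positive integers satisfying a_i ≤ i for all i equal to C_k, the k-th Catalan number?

Such sub-staircase sequences of length n are counted by C_n; here n = 11.

11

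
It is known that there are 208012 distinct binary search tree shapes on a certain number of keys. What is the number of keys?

Binary search tree shapes on n keys are counted by C_n. The Catalan number equal to 208012 is C_12.

12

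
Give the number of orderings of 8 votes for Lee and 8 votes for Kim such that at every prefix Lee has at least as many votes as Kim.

1430

Ballot sequences with n votes each where one side never trails are Dyck words, counted by C_n; here n = 8.
C_8 = C_7 · 2(2·7+1)/(7+2) = 429 · 30/9 = 1430.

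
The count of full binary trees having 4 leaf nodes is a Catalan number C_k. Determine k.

3

Full binary trees with 4 leaves have 4−1 = 3 internal nodes, so there are C_3 of them.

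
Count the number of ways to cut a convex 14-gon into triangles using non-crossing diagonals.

208012

A convex 14-gon is triangulated into 12 triangles, and the number of such triangulations is the Catalan number C_{14−2} = C_12.
C_12 = C_11 · 2(2·11+1)/(11+2) = 58786 · 46/13 = 208012.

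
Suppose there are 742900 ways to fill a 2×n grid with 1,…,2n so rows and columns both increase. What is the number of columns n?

13

Standard Young tableaux of shape 2×n are counted by C_n. Since C_13 = 742900, the index is 13.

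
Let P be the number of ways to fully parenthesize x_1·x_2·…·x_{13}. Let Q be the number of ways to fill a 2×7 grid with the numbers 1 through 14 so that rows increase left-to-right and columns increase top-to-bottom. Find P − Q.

Bracketing 13 factors into binary products is counted by C_{13−1} = C_12. So P = C_12 = 208012.
Standard Young tableaux of shape 2×n are counted by C_n; here n = 7. So Q = C_7 = 429.
P − Q = 208012 − 429 = 207583.

207583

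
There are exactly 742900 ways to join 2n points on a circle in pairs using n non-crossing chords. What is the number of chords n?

Non-crossing pairings of 2n points on a circle are counted by C_n; 742900 = C_13.

13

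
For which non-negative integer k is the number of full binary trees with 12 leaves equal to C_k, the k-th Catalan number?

11

A full binary tree with L leaves has L−1 internal nodes and is counted by C_{L−1}; L = 12 gives C_11.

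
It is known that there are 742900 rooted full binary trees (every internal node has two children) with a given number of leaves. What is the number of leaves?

Full binary trees with L leaves are counted by C_{L−1}. The Catalan number equal to 742900 is C_13.
So the index is 13, and the number of leaves is 13 + 1 = 14.

14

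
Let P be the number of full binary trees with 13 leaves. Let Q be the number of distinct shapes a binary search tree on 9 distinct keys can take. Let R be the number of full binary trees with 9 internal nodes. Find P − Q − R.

198288

Full binary trees with 13 leaves have 13−1 = 12 internal nodes, so there are C_12 of them. So P = C_12 = 208012.
Rooted binary trees with 9 nodes (each child slot possibly empty) number C_9. So Q = C_9 = 4862.
Full binary trees with n internal nodes are counted by C_n; here n = 9. So R = C_9 = 4862.
P − Q − R = 208012 − 4862 − 4862 = 198288.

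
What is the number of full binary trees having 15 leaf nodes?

2674440

A full binary tree with L leaves has L−1 internal nodes and is counted by C_{L−1}; L = 15 gives C_14.
C_14 = C(28,14)/15 = 40116600/15 = 2674440.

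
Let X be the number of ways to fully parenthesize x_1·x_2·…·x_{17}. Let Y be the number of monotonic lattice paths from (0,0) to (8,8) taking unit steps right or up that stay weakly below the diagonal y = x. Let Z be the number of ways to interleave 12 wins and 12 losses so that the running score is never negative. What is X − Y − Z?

Parenthesizations of m factors correspond to full binary trees with m leaves, counted by C_{m−1}; m = 17 gives C_16. So X = C_16 = 35357670.
Monotone paths in an n×n grid that stay weakly below the diagonal are counted by C_n; here n = 8. So Y = C_8 = 1430.
Reading a vote for the leader as '(' and for the other as ')' turns such a sequence into a balanced string of 12 pairs, so the count is C_12. So Z = C_12 = 208012.
X − Y − Z = 35357670 − 1430 − 208012 = 35148228.

35148228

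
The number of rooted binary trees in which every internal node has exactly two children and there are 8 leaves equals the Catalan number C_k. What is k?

Full binary trees with 8 leaves have 8−1 = 7 internal nodes, so there are C_7 of them.

7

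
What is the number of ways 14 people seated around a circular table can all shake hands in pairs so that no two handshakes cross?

429

Non-crossing handshake pairings of 2n people are counted by C_n; 14 people gives n = 7.
C_7 = 429.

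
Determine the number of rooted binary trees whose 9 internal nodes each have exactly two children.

The number of full binary trees on 9 internal nodes is the Catalan number C_9.
C_9 = C(18,9)/10 = 48620/10 = 4862.

4862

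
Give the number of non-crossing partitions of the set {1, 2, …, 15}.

Non-crossing partitions of an n-element set are counted by C_n; here n = 15.
C_15 = C_14 · 2(2·14+1)/(14+2) = 2674440 · 58/16 = 9694845.

9694845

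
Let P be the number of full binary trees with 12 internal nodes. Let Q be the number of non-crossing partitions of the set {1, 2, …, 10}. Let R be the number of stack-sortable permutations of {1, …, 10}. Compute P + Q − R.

The number of full binary trees on 12 internal nodes is the Catalan number C_12. So P = C_12 = 208012.
The non-crossing partitions of [10] form a lattice of size C_10. So Q = C_10 = 16796.
Stack-sortable permutations are exactly the 231-avoiding ones, counted by C_n; here n = 10. So R = C_10 = 16796.
P + Q − R = 208012 + 16796 − 16796 = 208012.

208012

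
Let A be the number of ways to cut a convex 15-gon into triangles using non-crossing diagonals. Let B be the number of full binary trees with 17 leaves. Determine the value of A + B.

36100570

Triangulations of a convex m-gon are counted by C_{m−2}; with m = 15 this is C_13. So A = C_13 = 742900.
A full binary tree with L leaves has L−1 internal nodes and is counted by C_{L−1}; L = 17 gives C_16. So B = C_16 = 35357670.
A + B = 742900 + 35357670 = 36100570.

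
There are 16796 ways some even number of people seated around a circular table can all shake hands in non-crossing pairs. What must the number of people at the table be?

20

Non-crossing handshake pairings of 2n people are counted by C_n; 16796 = C_10.
So n = 10, and there are 2n = 20 people.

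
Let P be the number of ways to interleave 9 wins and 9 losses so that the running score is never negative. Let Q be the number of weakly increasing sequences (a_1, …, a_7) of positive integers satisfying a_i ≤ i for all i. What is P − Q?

Reading a vote for the leader as '(' and for the other as ')' turns such a sequence into a balanced string of 9 pairs, so the count is C_9. So P = C_9 = 4862.
Weakly increasing sequences with a_i ≤ i biject with Dyck paths of semilength 7, so there are C_7. So Q = C_7 = 429.
P − Q = 4862 − 429 = 4433.

4433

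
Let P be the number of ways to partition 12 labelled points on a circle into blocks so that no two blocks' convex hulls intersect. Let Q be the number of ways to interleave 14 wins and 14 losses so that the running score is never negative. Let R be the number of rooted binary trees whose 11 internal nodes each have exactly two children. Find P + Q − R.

The non-crossing partitions of [12] form a lattice of size C_12. So P = C_12 = 208012.
Ballot sequences with n votes each where one side never trails are Dyck words, counted by C_n; here n = 14. So Q = C_14 = 2674440.
Full binary trees with n internal nodes are counted by C_n; here n = 11. So R = C_11 = 58786.
P + Q − R = 208012 + 2674440 − 58786 = 2823666.

2823666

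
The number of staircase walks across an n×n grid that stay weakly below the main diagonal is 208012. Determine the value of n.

Such diagonal-avoiding paths in an n×n grid are counted by C_n. The Catalan number equal to 208012 is C_12.

12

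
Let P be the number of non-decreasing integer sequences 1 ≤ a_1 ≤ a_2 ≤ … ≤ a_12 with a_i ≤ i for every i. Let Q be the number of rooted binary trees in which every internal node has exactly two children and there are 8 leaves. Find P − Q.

Such sub-staircase sequences of length n are counted by C_n; here n = 12. So P = C_12 = 208012.
A full binary tree with L leaves has L−1 internal nodes and is counted by C_{L−1}; L = 8 gives C_7. So Q = C_7 = 429.
P − Q = 208012 − 429 = 207583.

207583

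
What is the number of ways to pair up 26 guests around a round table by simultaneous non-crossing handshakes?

Non-crossing handshake pairings of 2n people are counted by C_n; 26 people gives n = 13.
C_13 = 742900.

742900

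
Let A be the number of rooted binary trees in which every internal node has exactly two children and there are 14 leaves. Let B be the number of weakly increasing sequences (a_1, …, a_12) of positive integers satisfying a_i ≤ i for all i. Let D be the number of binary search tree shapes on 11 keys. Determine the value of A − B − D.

476102

A full binary tree with L leaves has L−1 internal nodes and is counted by C_{L−1}; L = 14 gives C_13. So A = C_13 = 742900.
Weakly increasing sequences with a_i ≤ i biject with Dyck paths of semilength 12, so there are C_12. So B = C_12 = 208012.
Binary trees (left/right distinguished) on n nodes are counted by C_n; here n = 11. So D = C_11 = 58786.
A − B − D = 742900 − 208012 − 58786 = 476102.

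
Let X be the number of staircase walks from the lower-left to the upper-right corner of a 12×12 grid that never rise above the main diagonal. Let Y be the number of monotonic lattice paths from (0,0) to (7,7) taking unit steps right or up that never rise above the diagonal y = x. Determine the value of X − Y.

207583

Monotone paths in an n×n grid that stay weakly below the diagonal are counted by C_n; here n = 12. So X = C_12 = 208012.
Monotone paths in an n×n grid that stay weakly below the diagonal are counted by C_n; here n = 7. So Y = C_7 = 429.
X − Y = 208012 − 429 = 207583.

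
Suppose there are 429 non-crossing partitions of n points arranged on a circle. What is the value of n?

7

Non-crossing partitions of [n] are counted by C_n; 429 = C_7.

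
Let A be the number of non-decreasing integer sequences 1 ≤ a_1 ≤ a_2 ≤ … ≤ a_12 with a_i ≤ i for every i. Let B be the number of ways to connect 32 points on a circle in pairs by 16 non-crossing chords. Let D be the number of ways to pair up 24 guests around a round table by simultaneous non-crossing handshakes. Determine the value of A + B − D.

35357670

Such sub-staircase sequences of length n are counted by C_n; here n = 12. So A = C_12 = 208012.
Non-crossing perfect matchings of 2n points on a circle are counted by C_n; with 32 points, n = 16. So B = C_16 = 35357670.
Non-crossing handshake pairings of 2n people are counted by C_n; 24 people gives n = 12. So D = C_12 = 208012.
A + B − D = 208012 + 35357670 − 208012 = 35357670.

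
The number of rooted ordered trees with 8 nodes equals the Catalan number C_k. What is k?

Rooted ordered (plane) trees on m nodes have m−1 edges and are counted by C_{m−1}; m = 8 gives C_7.

7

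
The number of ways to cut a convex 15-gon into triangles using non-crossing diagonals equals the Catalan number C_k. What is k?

The number of triangulations of a 15-gon is the Catalan number C_13 (index = sides − 2).

13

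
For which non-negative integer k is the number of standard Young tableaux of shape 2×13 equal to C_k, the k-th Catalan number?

By the hook-length formula (or a Dyck-path bijection), SYT of shape 2×13 number C_13.

13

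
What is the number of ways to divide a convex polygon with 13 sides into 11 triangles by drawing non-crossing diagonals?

58786

Triangulations of a convex m-gon are counted by C_{m−2}; with m = 13 this is C_11.
C_11 = C(22,11)/12 = 705432/12 = 58786.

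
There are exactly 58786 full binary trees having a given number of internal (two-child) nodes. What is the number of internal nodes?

11

Full binary trees with n internal nodes are counted by C_n, and C_11 = 58786.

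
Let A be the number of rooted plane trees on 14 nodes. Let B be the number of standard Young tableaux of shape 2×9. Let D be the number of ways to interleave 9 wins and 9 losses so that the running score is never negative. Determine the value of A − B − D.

Rooted ordered (plane) trees on m nodes have m−1 edges and are counted by C_{m−1}; m = 14 gives C_13. So A = C_13 = 742900.
By the hook-length formula (or a Dyck-path bijection), SYT of shape 2×9 number C_9. So B = C_9 = 4862.
Reading a vote for the leader as '(' and for the other as ')' turns such a sequence into a balanced string of 9 pairs, so the count is C_9. So D = C_9 = 4862.
A − B − D = 742900 − 4862 − 4862 = 733176.

733176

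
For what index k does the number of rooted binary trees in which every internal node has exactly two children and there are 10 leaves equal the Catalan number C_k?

9

Full binary trees with 10 leaves have 10−1 = 9 internal nodes, so there are C_9 of them.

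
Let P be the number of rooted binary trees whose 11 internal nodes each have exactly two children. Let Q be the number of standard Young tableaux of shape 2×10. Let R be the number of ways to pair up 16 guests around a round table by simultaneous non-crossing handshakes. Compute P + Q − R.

Full binary trees with n internal nodes are counted by C_n; here n = 11. So P = C_11 = 58786.
By the hook-length formula (or a Dyck-path bijection), SYT of shape 2×10 number C_10. So Q = C_10 = 16796.
With 16 = 2·8 people, non-crossing handshake pairings are non-crossing perfect matchings on a circle, counted by C_8. So R = C_8 = 1430.
P + Q − R = 58786 + 16796 − 1430 = 74152.

74152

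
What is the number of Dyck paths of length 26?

742900

Paths of 13 up- and 13 down-steps that never dip below the axis are Dyck paths; their count is C_13.
C_13 = C_12 · 2(2·12+1)/(12+2) = 208012 · 50/14 = 742900.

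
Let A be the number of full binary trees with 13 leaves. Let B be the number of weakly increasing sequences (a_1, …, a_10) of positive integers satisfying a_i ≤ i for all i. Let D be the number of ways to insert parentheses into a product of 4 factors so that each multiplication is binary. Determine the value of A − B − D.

Full binary trees with 13 leaves have 13−1 = 12 internal nodes, so there are C_12 of them. So A = C_12 = 208012.
Such sub-staircase sequences of length n are counted by C_n; here n = 10. So B = C_10 = 16796.
Parenthesizations of m factors correspond to full binary trees with m leaves, counted by C_{m−1}; m = 4 gives C_3. So D = C_3 = 5.
A − B − D = 208012 − 16796 − 5 = 191211.

191211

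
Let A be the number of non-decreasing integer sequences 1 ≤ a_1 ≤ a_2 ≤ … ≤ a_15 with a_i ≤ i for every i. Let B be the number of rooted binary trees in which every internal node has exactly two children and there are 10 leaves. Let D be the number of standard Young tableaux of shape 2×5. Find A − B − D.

Such sub-staircase sequences of length n are counted by C_n; here n = 15. So A = C_15 = 9694845.
Full binary trees with 10 leaves have 10−1 = 9 internal nodes, so there are C_9 of them. So B = C_9 = 4862.
Standard Young tableaux of shape 2×n are counted by C_n; here n = 5. So D = C_5 = 42.
A − B − D = 9694845 − 4862 − 42 = 9689941.

9689941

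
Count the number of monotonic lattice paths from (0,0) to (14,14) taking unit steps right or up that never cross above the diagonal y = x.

2674440

Sub-diagonal monotone paths from (0,0) to (14,14) biject with Dyck paths of semilength 14, giving C_14.
C_14 = C(28,14)/15 = 40116600/15 = 2674440.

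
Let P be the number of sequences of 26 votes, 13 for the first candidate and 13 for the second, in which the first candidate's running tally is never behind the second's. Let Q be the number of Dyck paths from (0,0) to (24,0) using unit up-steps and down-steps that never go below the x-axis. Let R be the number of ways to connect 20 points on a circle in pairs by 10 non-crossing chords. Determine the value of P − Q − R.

Ballot sequences with n votes each where one side never trails are Dyck words, counted by C_n; here n = 13. So P = C_13 = 742900.
Dyck paths of semilength n (length 2n) are counted by C_n; here n = 12. So Q = C_12 = 208012.
Pairing 20 circle points by 10 non-crossing chords gives C_10 matchings. So R = C_10 = 16796.
P − Q − R = 742900 − 208012 − 16796 = 518092.

518092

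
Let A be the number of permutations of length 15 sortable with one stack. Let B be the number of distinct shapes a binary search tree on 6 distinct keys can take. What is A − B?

9694713

By Knuth's characterisation, the stack-sortable permutations of length 15 are the 231-avoiders, numbering C_15. So A = C_15 = 9694845.
There are C_n binary search tree shapes on n keys; with n = 6 that is C_6. So B = C_6 = 132.
A − B = 9694845 − 132 = 9694713.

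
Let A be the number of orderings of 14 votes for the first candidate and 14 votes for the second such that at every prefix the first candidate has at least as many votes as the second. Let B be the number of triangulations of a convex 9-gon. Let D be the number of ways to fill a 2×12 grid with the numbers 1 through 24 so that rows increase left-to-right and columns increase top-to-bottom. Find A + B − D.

2466857

Reading a vote for the leader as '(' and for the other as ')' turns such a sequence into a balanced string of 14 pairs, so the count is C_14. So A = C_14 = 2674440.
The number of triangulations of a 9-gon is the Catalan number C_7 (index = sides − 2). So B = C_7 = 429.
By the hook-length formula (or a Dyck-path bijection), SYT of shape 2×12 number C_12. So D = C_12 = 208012.
A + B − D = 2674440 + 429 − 208012 = 2466857.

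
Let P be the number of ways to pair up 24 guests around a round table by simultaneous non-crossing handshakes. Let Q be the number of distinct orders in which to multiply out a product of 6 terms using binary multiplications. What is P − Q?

207970

With 24 = 2·12 people, non-crossing handshake pairings are non-crossing perfect matchings on a circle, counted by C_12. So P = C_12 = 208012.
Parenthesizations of m factors correspond to full binary trees with m leaves, counted by C_{m−1}; m = 6 gives C_5. So Q = C_5 = 42.
P − Q = 208012 − 42 = 207970.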